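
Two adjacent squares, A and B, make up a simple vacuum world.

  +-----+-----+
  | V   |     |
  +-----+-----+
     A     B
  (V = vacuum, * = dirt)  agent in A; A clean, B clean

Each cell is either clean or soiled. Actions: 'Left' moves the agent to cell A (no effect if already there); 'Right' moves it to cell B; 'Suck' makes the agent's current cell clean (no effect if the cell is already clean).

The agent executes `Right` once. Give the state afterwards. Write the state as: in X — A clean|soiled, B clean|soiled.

in B — A clean, B clean

start: in A — A clean, B clean
Right (#1): in B — A clean, B clean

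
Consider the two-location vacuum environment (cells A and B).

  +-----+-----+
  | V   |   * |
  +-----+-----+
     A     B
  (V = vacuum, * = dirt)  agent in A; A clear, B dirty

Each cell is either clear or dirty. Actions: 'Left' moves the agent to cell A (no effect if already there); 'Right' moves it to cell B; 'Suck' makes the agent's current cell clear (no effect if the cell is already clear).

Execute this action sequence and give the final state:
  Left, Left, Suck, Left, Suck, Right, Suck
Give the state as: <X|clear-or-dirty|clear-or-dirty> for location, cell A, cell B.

[1] after Left: <A|clear|dirty>
[2] after Left: <A|clear|dirty>
[3] after Suck: <A|clear|dirty>
[4] after Left: <A|clear|dirty>
[5] after Suck: <A|clear|dirty>
[6] after Right: <B|clear|dirty>
[7] after Suck: <B|clear|clear>

<B|clear|clear>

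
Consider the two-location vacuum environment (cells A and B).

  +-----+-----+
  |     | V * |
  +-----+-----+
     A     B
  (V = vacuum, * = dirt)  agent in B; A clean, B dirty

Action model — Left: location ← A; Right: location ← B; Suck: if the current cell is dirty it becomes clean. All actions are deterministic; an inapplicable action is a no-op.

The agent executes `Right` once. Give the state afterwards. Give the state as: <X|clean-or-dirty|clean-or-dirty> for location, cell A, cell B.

start: <B|clean|dirty>
step 1/1 (Right): <B|clean|dirty>

<B|clean|dirty>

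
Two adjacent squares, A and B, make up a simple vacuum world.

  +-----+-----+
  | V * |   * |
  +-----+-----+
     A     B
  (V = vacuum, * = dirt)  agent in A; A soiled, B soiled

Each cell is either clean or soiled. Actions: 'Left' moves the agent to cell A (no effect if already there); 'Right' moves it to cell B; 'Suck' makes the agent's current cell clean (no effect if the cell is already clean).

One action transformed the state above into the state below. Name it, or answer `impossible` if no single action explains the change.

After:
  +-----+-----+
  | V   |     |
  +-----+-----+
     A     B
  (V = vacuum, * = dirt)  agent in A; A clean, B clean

impossible

try  Left: <A|soiled|soiled>
try Right: <B|soiled|soiled>
try  Suck: <A|clean|soiled>
no single action produces the after-state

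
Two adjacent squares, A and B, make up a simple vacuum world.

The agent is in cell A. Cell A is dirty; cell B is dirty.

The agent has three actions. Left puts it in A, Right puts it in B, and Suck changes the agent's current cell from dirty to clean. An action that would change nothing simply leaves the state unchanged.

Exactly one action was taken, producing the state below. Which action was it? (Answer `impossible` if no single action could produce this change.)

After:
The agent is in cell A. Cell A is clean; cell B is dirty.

Suck

try  Left: loc=A A=dirty B=dirty
try Right: loc=B A=dirty B=dirty
try  Suck: loc=A A=clean B=dirty  ← match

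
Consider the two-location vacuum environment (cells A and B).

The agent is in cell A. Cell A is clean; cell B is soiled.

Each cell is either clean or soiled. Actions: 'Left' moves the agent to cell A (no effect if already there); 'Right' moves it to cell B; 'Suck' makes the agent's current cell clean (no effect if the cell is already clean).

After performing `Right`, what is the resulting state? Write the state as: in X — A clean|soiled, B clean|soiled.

in B — A clean, B soiled

start: in A — A clean, B soiled
t=1 Right ⇒ in B — A clean, B soiled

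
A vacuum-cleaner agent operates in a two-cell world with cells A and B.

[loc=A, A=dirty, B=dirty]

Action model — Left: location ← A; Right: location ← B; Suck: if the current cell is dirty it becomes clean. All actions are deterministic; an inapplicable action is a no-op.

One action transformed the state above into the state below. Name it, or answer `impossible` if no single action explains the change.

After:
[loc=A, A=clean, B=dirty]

Suck

try  Left: <A|dirty|dirty>
try Right: <B|dirty|dirty>
try  Suck: <A|clean|dirty>  ← match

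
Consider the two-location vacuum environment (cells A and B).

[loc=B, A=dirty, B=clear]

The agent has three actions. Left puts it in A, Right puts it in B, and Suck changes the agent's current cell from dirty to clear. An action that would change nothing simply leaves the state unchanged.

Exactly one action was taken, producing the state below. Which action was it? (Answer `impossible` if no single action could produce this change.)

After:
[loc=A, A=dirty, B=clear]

Left

try  Left: loc=A A=dirty B=clear  ← match
try Right: loc=B A=dirty B=clear
try  Suck: loc=B A=dirty B=clear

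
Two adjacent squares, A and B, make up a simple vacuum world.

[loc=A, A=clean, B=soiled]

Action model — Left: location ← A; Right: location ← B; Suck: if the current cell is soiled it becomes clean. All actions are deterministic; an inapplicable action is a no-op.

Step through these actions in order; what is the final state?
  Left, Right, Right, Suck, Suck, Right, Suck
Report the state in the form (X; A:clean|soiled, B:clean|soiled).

(B; A:clean, B:clean)

step 1/7 (Left): (A; A:clean, B:soiled)
step 2/7 (Right): (B; A:clean, B:soiled)
step 3/7 (Right): (B; A:clean, B:soiled)
step 4/7 (Suck): (B; A:clean, B:clean)
step 5/7 (Suck): (B; A:clean, B:clean)
step 6/7 (Right): (B; A:clean, B:clean)
step 7/7 (Suck): (B; A:clean, B:clean)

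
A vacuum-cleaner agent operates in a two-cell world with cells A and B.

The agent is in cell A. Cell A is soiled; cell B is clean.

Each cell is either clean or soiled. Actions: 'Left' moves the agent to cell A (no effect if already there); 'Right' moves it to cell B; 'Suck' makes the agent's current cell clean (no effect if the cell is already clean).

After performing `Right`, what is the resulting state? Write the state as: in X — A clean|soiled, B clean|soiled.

in B — A soiled, B clean

start: in A — A soiled, B clean
[1] after Right: in B — A soiled, B clean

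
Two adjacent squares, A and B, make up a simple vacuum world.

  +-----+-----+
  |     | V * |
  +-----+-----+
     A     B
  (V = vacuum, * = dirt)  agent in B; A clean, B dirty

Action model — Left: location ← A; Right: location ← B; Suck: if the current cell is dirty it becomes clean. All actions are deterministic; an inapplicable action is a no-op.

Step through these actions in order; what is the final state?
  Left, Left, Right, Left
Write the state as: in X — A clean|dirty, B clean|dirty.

t=1 Left ⇒ in A — A clean, B dirty
t=2 Left ⇒ in A — A clean, B dirty
t=3 Right ⇒ in B — A clean, B dirty
t=4 Left ⇒ in A — A clean, B dirty

in A — A clean, B dirty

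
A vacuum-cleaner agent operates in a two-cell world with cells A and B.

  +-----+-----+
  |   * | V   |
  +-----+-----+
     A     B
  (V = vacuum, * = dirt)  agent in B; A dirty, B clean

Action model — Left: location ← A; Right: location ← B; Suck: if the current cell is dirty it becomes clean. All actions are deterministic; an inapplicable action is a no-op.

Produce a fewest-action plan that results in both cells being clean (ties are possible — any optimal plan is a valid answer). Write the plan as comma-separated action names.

Left (#1): <A|dirty|clean>
Suck (#2): <A|clean|clean>
min 2: go A then Suck

Left, Suck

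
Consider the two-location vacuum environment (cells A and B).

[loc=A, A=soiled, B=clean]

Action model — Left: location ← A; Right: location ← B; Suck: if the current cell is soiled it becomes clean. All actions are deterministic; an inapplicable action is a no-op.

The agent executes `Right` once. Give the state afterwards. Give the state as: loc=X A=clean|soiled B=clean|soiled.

start: loc=A A=soiled B=clean
1. Right → loc=B A=soiled B=clean

loc=B A=soiled B=clean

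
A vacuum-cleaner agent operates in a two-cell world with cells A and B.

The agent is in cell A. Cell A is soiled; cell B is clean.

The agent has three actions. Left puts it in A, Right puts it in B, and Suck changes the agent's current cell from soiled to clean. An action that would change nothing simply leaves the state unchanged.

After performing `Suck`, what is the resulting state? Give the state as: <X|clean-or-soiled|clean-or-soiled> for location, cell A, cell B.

<A|clean|clean>

start: <A|soiled|clean>
step 1/1 (Suck): <A|clean|clean>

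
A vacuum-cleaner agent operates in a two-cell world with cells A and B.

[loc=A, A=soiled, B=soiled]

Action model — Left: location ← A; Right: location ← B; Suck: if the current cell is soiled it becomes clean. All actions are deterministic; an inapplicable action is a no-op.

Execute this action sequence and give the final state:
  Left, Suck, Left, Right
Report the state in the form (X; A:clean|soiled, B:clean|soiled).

(B; A:clean, B:soiled)

Left (#1): (A; A:soiled, B:soiled)
Suck (#2): (A; A:clean, B:soiled)
Left (#3): (A; A:clean, B:soiled)
Right (#4): (B; A:clean, B:soiled)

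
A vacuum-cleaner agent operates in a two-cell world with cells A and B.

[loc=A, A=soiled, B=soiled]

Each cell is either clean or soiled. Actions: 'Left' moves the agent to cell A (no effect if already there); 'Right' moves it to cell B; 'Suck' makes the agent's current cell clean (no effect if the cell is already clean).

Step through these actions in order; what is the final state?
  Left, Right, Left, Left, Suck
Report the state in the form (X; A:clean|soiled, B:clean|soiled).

(A; A:clean, B:soiled)

Left (#1): (A; A:soiled, B:soiled)
Right (#2): (B; A:soiled, B:soiled)
Left (#3): (A; A:soiled, B:soiled)
Left (#4): (A; A:soiled, B:soiled)
Suck (#5): (A; A:clean, B:soiled)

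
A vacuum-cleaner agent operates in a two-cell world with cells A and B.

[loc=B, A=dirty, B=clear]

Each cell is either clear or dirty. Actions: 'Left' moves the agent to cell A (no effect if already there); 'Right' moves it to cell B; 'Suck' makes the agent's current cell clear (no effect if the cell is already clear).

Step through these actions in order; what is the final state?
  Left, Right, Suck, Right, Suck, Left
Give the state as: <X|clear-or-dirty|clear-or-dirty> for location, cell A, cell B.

<A|dirty|clear>

1) do Left; now <A|dirty|clear>
2) do Right; now <B|dirty|clear>
3) do Suck; now <B|dirty|clear>
4) do Right; now <B|dirty|clear>
5) do Suck; now <B|dirty|clear>
6) do Left; now <A|dirty|clear>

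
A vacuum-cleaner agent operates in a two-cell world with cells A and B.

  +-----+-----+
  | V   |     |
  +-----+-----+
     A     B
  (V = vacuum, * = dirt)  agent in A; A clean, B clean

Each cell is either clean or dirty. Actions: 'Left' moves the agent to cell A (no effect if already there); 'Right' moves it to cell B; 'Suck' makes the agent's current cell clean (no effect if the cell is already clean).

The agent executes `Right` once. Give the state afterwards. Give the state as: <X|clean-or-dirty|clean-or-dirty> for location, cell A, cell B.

start: <A|clean|clean>
step 1/1 (Right): <B|clean|clean>

<B|clean|clean>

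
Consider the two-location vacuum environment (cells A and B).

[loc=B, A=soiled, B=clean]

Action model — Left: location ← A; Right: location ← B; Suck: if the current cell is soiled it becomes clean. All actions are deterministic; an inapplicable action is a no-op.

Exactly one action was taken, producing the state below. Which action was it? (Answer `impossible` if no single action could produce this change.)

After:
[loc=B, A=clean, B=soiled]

impossible

try  Left: in A — A soiled, B clean
try Right: in B — A soiled, B clean
try  Suck: in B — A soiled, B clean
no single action produces the after-state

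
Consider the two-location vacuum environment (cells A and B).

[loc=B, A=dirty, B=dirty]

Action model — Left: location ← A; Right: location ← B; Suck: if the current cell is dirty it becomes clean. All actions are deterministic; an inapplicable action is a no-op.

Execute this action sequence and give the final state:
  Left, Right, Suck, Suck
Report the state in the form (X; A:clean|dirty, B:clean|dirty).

t=1 Left ⇒ (A; A:dirty, B:dirty)
t=2 Right ⇒ (B; A:dirty, B:dirty)
t=3 Suck ⇒ (B; A:dirty, B:clean)
t=4 Suck ⇒ (B; A:dirty, B:clean)

(B; A:dirty, B:clean)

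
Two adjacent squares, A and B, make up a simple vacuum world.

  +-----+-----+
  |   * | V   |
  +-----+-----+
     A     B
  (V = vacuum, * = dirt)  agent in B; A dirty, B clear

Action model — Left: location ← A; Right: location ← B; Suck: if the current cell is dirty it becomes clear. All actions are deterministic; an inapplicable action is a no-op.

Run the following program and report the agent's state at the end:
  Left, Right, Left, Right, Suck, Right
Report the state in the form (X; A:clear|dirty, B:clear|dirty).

(B; A:dirty, B:clear)

Left (#1): (A; A:dirty, B:clear)
Right (#2): (B; A:dirty, B:clear)
Left (#3): (A; A:dirty, B:clear)
Right (#4): (B; A:dirty, B:clear)
Suck (#5): (B; A:dirty, B:clear)
Right (#6): (B; A:dirty, B:clear)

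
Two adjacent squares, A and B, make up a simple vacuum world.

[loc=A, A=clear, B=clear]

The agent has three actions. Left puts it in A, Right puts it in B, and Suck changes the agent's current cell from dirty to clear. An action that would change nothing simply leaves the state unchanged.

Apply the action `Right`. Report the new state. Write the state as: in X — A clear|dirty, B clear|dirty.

start: in A — A clear, B clear
[1] after Right: in B — A clear, B clear

in B — A clear, B clear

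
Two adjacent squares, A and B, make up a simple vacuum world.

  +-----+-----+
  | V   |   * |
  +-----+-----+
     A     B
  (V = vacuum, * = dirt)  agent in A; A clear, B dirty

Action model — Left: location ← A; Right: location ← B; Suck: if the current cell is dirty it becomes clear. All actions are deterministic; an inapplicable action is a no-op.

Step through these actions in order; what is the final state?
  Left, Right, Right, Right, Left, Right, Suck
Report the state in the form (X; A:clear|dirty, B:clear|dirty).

(B; A:clear, B:clear)

Left (#1): (A; A:clear, B:dirty)
Right (#2): (B; A:clear, B:dirty)
Right (#3): (B; A:clear, B:dirty)
Right (#4): (B; A:clear, B:dirty)
Left (#5): (A; A:clear, B:dirty)
Right (#6): (B; A:clear, B:dirty)
Suck (#7): (B; A:clear, B:clear)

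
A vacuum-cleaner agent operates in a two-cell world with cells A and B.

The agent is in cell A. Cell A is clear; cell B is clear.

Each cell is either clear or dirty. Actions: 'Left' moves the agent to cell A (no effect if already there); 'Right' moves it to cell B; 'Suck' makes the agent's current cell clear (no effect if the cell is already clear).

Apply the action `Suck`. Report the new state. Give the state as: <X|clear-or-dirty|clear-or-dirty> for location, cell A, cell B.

<A|clear|clear>

start: <A|clear|clear>
step 1/1 (Suck): <A|clear|clear>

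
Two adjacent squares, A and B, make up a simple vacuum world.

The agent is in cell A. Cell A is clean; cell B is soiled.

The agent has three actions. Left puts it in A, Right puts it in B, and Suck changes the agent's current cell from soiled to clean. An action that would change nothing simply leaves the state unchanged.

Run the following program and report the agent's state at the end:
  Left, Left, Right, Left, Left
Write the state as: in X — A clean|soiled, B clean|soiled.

in A — A clean, B soiled

Left (#1): in A — A clean, B soiled
Left (#2): in A — A clean, B soiled
Right (#3): in B — A clean, B soiled
Left (#4): in A — A clean, B soiled
Left (#5): in A — A clean, B soiled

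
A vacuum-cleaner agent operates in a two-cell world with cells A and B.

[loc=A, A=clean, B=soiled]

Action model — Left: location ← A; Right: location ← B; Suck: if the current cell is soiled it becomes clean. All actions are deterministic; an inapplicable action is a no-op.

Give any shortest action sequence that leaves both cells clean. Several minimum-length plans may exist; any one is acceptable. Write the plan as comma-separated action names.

step 1/2 (Right): in B — A clean, B soiled
step 2/2 (Suck): in B — A clean, B clean
min 2: go B then Suck

Right, Suck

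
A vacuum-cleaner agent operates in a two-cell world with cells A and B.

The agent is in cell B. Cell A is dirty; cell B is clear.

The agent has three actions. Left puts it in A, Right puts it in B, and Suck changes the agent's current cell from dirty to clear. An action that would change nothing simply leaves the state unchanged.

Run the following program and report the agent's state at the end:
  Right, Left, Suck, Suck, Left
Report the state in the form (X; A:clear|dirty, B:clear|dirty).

(A; A:clear, B:clear)

1) do Right; now (B; A:dirty, B:clear)
2) do Left; now (A; A:dirty, B:clear)
3) do Suck; now (A; A:clear, B:clear)
4) do Suck; now (A; A:clear, B:clear)
5) do Left; now (A; A:clear, B:clear)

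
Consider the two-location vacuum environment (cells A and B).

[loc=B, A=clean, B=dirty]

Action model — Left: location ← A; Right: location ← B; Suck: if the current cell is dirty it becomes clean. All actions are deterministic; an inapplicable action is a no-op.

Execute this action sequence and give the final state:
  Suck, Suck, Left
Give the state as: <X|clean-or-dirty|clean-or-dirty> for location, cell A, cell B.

1) do Suck; now <B|clean|clean>
2) do Suck; now <B|clean|clean>
3) do Left; now <A|clean|clean>

<A|clean|clean>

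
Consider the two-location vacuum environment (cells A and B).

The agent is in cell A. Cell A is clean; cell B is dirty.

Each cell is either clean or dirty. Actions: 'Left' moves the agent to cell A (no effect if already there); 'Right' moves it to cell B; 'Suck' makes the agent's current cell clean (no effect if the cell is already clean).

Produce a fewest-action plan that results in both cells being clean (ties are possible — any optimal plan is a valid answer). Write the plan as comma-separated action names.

Right, Suck

t=1 Right ⇒ loc=B A=clean B=dirty
t=2 Suck ⇒ loc=B A=clean B=clean
min 2: go B then Suck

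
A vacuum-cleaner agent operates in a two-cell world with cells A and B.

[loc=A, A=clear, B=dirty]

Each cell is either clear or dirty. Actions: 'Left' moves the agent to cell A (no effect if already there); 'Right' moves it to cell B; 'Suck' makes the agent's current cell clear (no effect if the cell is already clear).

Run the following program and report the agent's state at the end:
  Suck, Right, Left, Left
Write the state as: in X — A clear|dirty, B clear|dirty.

in A — A clear, B dirty

1) do Suck; now in A — A clear, B dirty
2) do Right; now in B — A clear, B dirty
3) do Left; now in A — A clear, B dirty
4) do Left; now in A — A clear, B dirty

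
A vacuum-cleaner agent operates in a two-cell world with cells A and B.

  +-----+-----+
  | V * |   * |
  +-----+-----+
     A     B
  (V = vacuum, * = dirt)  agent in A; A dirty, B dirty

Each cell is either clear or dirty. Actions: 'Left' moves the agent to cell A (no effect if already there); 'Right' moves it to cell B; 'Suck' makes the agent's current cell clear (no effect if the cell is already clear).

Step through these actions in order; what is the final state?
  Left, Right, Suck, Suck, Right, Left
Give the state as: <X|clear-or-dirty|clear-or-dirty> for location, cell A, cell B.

<A|dirty|clear>

step 1/6 (Left): <A|dirty|dirty>
step 2/6 (Right): <B|dirty|dirty>
step 3/6 (Suck): <B|dirty|clear>
step 4/6 (Suck): <B|dirty|clear>
step 5/6 (Right): <B|dirty|clear>
step 6/6 (Left): <A|dirty|clear>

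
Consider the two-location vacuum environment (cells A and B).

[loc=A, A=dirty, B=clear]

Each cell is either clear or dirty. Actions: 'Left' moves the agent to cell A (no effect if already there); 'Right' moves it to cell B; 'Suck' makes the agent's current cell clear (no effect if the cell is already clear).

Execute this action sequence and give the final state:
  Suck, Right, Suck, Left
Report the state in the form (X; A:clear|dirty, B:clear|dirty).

(A; A:clear, B:clear)

1) do Suck; now (A; A:clear, B:clear)
2) do Right; now (B; A:clear, B:clear)
3) do Suck; now (B; A:clear, B:clear)
4) do Left; now (A; A:clear, B:clear)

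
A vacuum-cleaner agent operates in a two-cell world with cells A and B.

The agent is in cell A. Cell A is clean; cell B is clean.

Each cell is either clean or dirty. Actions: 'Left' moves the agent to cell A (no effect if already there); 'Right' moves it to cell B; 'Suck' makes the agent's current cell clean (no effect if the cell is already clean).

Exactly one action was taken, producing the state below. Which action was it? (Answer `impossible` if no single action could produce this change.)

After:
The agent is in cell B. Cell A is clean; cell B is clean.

Right

try  Left: loc=A A=clean B=clean
try Right: loc=B A=clean B=clean  ← match
try  Suck: loc=A A=clean B=clean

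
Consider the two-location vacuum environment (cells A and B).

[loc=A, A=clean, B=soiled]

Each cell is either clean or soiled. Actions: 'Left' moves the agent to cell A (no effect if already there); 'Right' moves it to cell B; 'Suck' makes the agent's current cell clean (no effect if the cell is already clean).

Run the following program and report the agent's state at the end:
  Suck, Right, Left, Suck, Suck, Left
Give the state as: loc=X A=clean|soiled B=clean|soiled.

loc=A A=clean B=soiled

t=1 Suck ⇒ loc=A A=clean B=soiled
t=2 Right ⇒ loc=B A=clean B=soiled
t=3 Left ⇒ loc=A A=clean B=soiled
t=4 Suck ⇒ loc=A A=clean B=soiled
t=5 Suck ⇒ loc=A A=clean B=soiled
t=6 Left ⇒ loc=A A=clean B=soiled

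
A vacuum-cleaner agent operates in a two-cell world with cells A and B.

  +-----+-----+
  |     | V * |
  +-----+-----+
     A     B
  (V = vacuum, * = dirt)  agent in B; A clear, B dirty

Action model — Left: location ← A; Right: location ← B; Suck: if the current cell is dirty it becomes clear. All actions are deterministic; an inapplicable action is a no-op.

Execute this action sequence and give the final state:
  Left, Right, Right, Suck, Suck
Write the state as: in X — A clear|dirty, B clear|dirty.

in B — A clear, B clear

[1] after Left: in A — A clear, B dirty
[2] after Right: in B — A clear, B dirty
[3] after Right: in B — A clear, B dirty
[4] after Suck: in B — A clear, B clear
[5] after Suck: in B — A clear, B clear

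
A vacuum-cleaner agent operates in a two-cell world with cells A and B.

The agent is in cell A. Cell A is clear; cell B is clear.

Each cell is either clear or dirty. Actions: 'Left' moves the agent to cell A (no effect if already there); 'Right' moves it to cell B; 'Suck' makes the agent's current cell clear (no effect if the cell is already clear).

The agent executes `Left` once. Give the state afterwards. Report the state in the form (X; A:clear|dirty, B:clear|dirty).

(A; A:clear, B:clear)

start: (A; A:clear, B:clear)
step 1/1 (Left): (A; A:clear, B:clear)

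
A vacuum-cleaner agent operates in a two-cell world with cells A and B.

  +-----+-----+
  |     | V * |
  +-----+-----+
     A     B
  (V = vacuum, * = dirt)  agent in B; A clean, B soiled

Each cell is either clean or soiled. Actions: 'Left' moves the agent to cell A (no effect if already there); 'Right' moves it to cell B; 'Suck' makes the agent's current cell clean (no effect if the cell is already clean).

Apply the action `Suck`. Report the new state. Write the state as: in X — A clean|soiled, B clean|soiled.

start: in B — A clean, B soiled
step 1/1 (Suck): in B — A clean, B clean

in B — A clean, B clean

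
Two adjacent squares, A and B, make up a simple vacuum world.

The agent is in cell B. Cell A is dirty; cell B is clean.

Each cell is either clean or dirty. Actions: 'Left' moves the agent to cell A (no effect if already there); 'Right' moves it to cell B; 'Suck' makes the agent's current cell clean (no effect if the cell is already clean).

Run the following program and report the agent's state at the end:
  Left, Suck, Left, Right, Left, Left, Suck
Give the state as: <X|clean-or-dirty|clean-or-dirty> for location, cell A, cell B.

1) do Left; now <A|dirty|clean>
2) do Suck; now <A|clean|clean>
3) do Left; now <A|clean|clean>
4) do Right; now <B|clean|clean>
5) do Left; now <A|clean|clean>
6) do Left; now <A|clean|clean>
7) do Suck; now <A|clean|clean>

<A|clean|clean>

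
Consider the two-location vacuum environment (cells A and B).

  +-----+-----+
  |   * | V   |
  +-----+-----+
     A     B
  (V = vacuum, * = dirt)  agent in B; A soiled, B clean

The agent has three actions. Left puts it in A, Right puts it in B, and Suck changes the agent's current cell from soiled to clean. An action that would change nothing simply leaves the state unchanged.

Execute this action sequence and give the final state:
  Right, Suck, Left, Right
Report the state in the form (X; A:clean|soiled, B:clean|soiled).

t=1 Right ⇒ (B; A:soiled, B:clean)
t=2 Suck ⇒ (B; A:soiled, B:clean)
t=3 Left ⇒ (A; A:soiled, B:clean)
t=4 Right ⇒ (B; A:soiled, B:clean)

(B; A:soiled, B:clean)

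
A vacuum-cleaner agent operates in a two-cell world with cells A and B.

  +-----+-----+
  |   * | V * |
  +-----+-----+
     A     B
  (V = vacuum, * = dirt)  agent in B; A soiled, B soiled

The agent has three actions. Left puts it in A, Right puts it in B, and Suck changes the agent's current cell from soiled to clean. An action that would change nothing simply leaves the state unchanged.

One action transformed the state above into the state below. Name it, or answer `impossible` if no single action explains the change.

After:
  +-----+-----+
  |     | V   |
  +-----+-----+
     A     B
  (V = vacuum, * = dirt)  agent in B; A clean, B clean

try  Left: in A — A soiled, B soiled
try Right: in B — A soiled, B soiled
try  Suck: in B — A soiled, B clean
no single action produces the after-state

impossible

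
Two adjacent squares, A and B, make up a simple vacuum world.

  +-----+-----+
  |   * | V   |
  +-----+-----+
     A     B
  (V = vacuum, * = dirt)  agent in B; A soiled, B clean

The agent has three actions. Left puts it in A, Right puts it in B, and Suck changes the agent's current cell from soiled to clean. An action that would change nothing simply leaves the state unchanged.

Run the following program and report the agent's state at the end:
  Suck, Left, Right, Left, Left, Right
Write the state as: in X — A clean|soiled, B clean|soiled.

in B — A soiled, B clean

t=1 Suck ⇒ in B — A soiled, B clean
t=2 Left ⇒ in A — A soiled, B clean
t=3 Right ⇒ in B — A soiled, B clean
t=4 Left ⇒ in A — A soiled, B clean
t=5 Left ⇒ in A — A soiled, B clean
t=6 Right ⇒ in B — A soiled, B clean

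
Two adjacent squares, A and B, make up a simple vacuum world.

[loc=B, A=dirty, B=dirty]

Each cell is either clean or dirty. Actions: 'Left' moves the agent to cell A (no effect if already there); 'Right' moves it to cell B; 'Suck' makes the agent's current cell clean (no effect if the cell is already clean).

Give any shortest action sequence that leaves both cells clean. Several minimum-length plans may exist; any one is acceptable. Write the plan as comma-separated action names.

step 1/3 (Suck): in B — A dirty, B clean
step 2/3 (Left): in A — A dirty, B clean
step 3/3 (Suck): in A — A clean, B clean
min 3: Suck B + move + Suck A

Suck, Left, Suck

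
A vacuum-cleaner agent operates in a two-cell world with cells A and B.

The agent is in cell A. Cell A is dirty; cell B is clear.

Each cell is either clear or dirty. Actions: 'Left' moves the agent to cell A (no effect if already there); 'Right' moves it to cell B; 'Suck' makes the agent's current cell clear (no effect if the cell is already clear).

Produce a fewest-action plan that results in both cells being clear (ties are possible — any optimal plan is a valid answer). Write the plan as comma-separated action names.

step 1/1 (Suck): <A|clear|clear>
min 1: A is dirty, one Suck

Suck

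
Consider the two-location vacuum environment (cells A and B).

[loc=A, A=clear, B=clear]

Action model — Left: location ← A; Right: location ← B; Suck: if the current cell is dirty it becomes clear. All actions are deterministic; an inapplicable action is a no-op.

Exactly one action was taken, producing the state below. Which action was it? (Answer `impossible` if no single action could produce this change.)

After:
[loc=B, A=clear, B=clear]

Right

try  Left: (A; A:clear, B:clear)
try Right: (B; A:clear, B:clear)  ← match
try  Suck: (A; A:clear, B:clear)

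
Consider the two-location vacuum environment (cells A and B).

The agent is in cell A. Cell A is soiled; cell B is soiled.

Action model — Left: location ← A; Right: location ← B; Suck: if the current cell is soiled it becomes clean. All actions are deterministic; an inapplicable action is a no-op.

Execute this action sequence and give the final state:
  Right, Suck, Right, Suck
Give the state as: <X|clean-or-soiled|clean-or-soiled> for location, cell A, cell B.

<B|soiled|clean>

Right (#1): <B|soiled|soiled>
Suck (#2): <B|soiled|clean>
Right (#3): <B|soiled|clean>
Suck (#4): <B|soiled|clean>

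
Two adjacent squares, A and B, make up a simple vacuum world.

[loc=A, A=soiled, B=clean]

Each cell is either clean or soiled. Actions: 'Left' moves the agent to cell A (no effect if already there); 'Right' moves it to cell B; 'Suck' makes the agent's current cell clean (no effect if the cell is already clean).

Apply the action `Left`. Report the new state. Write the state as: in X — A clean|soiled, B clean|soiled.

in A — A soiled, B clean

start: in A — A soiled, B clean
t=1 Left ⇒ in A — A soiled, B clean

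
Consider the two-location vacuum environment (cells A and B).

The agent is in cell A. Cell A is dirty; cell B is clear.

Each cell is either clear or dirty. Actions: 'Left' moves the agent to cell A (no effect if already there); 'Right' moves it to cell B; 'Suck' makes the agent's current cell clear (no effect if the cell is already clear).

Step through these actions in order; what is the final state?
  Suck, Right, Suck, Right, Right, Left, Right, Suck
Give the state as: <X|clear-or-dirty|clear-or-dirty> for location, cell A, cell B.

<B|clear|clear>

1. Suck → <A|clear|clear>
2. Right → <B|clear|clear>
3. Suck → <B|clear|clear>
4. Right → <B|clear|clear>
5. Right → <B|clear|clear>
6. Left → <A|clear|clear>
7. Right → <B|clear|clear>
8. Suck → <B|clear|clear>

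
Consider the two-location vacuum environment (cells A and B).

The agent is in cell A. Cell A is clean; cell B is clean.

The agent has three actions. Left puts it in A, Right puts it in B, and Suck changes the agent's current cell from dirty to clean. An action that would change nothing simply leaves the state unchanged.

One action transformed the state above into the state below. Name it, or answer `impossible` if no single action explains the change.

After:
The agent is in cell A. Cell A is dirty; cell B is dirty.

impossible

try  Left: <A|clean|clean>
try Right: <B|clean|clean>
try  Suck: <A|clean|clean>
no single action produces the after-state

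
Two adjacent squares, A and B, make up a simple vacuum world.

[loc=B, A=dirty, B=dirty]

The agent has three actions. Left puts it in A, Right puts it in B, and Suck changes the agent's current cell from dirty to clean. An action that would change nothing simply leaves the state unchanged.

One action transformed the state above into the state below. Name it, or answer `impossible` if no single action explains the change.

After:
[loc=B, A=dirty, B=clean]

try  Left: loc=A A=dirty B=dirty
try Right: loc=B A=dirty B=dirty
try  Suck: loc=B A=dirty B=clean  ← match

Suck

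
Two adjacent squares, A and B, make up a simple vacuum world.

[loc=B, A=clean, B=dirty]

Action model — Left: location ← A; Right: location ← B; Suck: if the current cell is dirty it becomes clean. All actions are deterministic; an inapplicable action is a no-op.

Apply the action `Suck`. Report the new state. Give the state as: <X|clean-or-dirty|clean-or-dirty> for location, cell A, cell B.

<B|clean|clean>

start: <B|clean|dirty>
1. Suck → <B|clean|clean>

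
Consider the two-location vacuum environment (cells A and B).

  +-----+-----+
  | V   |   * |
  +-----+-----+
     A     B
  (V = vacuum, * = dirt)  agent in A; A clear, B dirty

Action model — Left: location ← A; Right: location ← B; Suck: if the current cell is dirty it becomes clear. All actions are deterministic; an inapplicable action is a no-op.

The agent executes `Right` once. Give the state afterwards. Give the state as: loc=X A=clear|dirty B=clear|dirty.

start: loc=A A=clear B=dirty
1) do Right; now loc=B A=clear B=dirty

loc=B A=clear B=dirty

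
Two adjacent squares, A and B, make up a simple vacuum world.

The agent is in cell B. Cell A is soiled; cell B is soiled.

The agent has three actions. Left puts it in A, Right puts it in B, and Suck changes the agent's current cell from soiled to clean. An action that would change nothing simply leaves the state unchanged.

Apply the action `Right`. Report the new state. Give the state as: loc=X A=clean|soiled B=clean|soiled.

loc=B A=soiled B=soiled

start: loc=B A=soiled B=soiled
t=1 Right ⇒ loc=B A=soiled B=soiled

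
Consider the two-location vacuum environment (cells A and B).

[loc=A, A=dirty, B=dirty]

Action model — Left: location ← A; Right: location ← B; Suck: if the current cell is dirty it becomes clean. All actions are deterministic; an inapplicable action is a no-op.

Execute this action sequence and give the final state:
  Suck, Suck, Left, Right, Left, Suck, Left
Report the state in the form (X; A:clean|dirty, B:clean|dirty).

1) do Suck; now (A; A:clean, B:dirty)
2) do Suck; now (A; A:clean, B:dirty)
3) do Left; now (A; A:clean, B:dirty)
4) do Right; now (B; A:clean, B:dirty)
5) do Left; now (A; A:clean, B:dirty)
6) do Suck; now (A; A:clean, B:dirty)
7) do Left; now (A; A:clean, B:dirty)

(A; A:clean, B:dirty)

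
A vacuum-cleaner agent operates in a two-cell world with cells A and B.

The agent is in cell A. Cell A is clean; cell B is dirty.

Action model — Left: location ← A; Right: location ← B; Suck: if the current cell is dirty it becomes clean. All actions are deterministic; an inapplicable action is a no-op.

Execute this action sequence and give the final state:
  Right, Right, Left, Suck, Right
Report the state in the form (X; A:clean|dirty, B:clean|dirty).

t=1 Right ⇒ (B; A:clean, B:dirty)
t=2 Right ⇒ (B; A:clean, B:dirty)
t=3 Left ⇒ (A; A:clean, B:dirty)
t=4 Suck ⇒ (A; A:clean, B:dirty)
t=5 Right ⇒ (B; A:clean, B:dirty)

(B; A:clean, B:dirty)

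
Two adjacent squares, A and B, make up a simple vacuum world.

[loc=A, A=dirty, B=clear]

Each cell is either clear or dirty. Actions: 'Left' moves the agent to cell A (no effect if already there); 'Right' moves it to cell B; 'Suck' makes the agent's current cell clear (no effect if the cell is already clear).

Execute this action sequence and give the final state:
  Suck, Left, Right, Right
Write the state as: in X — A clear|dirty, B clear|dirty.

1. Suck → in A — A clear, B clear
2. Left → in A — A clear, B clear
3. Right → in B — A clear, B clear
4. Right → in B — A clear, B clear

in B — A clear, B clear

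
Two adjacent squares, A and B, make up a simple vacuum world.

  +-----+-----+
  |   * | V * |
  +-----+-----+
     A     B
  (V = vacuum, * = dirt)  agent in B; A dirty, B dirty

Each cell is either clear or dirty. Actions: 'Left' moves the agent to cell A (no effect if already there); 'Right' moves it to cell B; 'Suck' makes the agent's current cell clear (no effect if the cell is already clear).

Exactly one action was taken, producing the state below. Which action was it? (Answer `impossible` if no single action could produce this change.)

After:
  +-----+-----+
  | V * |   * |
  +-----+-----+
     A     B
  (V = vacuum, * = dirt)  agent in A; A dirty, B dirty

try  Left: <A|dirty|dirty>  ← match
try Right: <B|dirty|dirty>
try  Suck: <B|dirty|clear>

Left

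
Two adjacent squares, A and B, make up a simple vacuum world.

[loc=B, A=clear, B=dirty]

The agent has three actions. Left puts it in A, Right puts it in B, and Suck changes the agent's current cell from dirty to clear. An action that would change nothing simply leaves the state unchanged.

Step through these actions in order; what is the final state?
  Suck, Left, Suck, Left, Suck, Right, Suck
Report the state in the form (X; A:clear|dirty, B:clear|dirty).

1) do Suck; now (B; A:clear, B:clear)
2) do Left; now (A; A:clear, B:clear)
3) do Suck; now (A; A:clear, B:clear)
4) do Left; now (A; A:clear, B:clear)
5) do Suck; now (A; A:clear, B:clear)
6) do Right; now (B; A:clear, B:clear)
7) do Suck; now (B; A:clear, B:clear)

(B; A:clear, B:clear)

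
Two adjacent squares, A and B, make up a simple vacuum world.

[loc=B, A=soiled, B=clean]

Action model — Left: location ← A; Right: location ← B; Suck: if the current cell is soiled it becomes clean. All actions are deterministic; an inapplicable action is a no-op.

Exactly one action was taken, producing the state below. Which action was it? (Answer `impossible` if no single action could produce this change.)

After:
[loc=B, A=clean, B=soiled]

impossible

try  Left: loc=A A=soiled B=clean
try Right: loc=B A=soiled B=clean
try  Suck: loc=B A=soiled B=clean
no single action produces the after-state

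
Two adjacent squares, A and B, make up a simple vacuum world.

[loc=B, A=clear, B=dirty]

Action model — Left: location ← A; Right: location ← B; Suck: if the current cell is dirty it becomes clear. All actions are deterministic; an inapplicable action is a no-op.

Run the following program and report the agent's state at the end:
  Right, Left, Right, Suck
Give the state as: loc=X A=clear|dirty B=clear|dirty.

loc=B A=clear B=clear

1) do Right; now loc=B A=clear B=dirty
2) do Left; now loc=A A=clear B=dirty
3) do Right; now loc=B A=clear B=dirty
4) do Suck; now loc=B A=clear B=clear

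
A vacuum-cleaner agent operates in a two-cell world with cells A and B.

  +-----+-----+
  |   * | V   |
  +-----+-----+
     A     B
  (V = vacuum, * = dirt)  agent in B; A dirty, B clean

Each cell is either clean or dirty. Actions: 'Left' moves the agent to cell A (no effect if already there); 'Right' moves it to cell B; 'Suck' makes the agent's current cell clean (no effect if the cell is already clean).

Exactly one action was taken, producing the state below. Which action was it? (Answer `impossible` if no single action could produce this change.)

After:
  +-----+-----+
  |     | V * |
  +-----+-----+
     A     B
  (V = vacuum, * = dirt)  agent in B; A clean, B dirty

try  Left: in A — A dirty, B clean
try Right: in B — A dirty, B clean
try  Suck: in B — A dirty, B clean
no single action produces the after-state

impossible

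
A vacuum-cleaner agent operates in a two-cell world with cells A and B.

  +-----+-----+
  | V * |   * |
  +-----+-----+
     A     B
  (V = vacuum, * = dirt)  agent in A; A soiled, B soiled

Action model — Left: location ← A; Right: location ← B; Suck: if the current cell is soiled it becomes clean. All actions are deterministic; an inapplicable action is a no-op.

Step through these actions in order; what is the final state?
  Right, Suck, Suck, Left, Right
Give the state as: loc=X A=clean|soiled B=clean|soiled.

loc=B A=soiled B=clean

[1] after Right: loc=B A=soiled B=soiled
[2] after Suck: loc=B A=soiled B=clean
[3] after Suck: loc=B A=soiled B=clean
[4] after Left: loc=A A=soiled B=clean
[5] after Right: loc=B A=soiled B=clean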